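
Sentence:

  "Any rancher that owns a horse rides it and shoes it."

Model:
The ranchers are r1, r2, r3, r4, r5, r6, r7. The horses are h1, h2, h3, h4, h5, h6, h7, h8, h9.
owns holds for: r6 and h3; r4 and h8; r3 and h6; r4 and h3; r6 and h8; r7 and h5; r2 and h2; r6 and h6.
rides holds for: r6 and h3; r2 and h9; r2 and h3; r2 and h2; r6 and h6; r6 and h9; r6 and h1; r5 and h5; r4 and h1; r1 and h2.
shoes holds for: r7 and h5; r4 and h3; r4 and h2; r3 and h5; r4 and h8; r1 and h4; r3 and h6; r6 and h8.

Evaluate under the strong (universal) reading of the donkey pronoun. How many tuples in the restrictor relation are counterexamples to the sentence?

8

"it" takes "a horse" as antecedent — a donkey pronoun bound across the clause boundary.
Strong reading: for every (r,h) with owns(r,h), rides(r,h) ∧ shoes(r,h).
Restrictor pairs: (r2,h2) ✗  (r3,h6) ✗  (r4,h3) ✗  (r4,h8) ✗  (r6,h3) ✗  (r6,h6) ✗  (r6,h8) ✗  (r7,h5) ✗
Counterexamples (restrictor pairs failing the scope): 8.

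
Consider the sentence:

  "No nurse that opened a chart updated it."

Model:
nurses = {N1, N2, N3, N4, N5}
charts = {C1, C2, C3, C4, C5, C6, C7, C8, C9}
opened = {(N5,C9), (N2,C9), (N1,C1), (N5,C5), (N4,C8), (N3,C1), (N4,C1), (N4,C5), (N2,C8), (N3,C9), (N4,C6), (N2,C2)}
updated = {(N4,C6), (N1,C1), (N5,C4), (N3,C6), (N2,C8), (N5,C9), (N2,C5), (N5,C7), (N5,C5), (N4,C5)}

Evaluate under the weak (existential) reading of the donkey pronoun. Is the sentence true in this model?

False

"it" takes "a chart" as antecedent — a donkey pronoun bound across the clause boundary.
Truth condition: for no (n,c) with opened(n,c) does updated(n,c) hold.
Restrictor pairs — does the scope hold? (N1,C1):holds  (N2,C2):fails  (N2,C8):holds  (N2,C9):fails  (N3,C1):fails  (N3,C9):fails  (N4,C1):fails  (N4,C5):holds  (N4,C6):holds  (N4,C8):fails  (N5,C5):holds  (N5,C9):holds
Scope holds for 6 pair(s), so the sentence is false.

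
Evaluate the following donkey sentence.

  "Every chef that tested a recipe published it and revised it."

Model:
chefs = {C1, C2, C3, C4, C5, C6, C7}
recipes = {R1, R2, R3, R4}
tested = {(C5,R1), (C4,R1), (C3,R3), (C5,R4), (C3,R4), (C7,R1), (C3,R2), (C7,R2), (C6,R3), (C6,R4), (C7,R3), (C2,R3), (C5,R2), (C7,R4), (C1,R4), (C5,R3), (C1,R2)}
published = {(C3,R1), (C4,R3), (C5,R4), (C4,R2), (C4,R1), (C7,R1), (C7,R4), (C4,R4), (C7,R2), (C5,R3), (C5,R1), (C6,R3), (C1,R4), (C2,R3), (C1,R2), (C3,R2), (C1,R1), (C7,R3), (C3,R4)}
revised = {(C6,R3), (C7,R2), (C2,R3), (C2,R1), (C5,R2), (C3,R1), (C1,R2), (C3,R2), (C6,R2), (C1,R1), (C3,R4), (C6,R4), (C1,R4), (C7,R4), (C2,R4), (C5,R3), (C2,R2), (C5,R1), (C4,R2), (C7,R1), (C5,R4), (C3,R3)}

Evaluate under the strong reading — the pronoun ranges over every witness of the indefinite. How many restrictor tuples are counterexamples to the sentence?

5

"it" takes "a recipe" as antecedent — a donkey pronoun bound across the clause boundary.
Strong reading: for every (c,r) with tested(c,r), published(c,r) ∧ revised(c,r).
Restrictor pairs: (C1,R2) ✓  (C1,R4) ✓  (C2,R3) ✓  (C3,R2) ✓  (C3,R3) ✗  (C3,R4) ✓  (C4,R1) ✗  (C5,R1) ✓  (C5,R2) ✗  (C5,R3) ✓  (C5,R4) ✓  (C6,R3) ✓  (C6,R4) ✗  (C7,R1) ✓  (C7,R2) ✓  (C7,R3) ✗  (C7,R4) ✓
Counterexamples (restrictor pairs failing the scope): 5.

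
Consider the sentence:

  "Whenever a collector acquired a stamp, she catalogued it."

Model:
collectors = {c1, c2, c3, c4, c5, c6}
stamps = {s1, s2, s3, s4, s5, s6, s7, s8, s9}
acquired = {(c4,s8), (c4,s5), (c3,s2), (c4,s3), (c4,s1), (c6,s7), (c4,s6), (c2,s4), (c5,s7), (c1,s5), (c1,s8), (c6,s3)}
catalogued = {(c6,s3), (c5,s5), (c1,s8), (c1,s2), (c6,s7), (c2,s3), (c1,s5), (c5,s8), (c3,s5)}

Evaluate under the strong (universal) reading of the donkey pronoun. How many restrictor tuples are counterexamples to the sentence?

"it" takes "a stamp" as antecedent — a donkey pronoun bound across the clause boundary.
Strong reading: for every (c,s) with acquired(c,s), catalogued(c,s).
Restrictor pairs: (c1,s5) ✓  (c1,s8) ✓  (c2,s4) ✗  (c3,s2) ✗  (c4,s1) ✗  (c4,s3) ✗  (c4,s5) ✗  (c4,s6) ✗  (c4,s8) ✗  (c5,s7) ✗  (c6,s3) ✓  (c6,s7) ✓
Counterexamples (restrictor pairs failing the scope): 8.

8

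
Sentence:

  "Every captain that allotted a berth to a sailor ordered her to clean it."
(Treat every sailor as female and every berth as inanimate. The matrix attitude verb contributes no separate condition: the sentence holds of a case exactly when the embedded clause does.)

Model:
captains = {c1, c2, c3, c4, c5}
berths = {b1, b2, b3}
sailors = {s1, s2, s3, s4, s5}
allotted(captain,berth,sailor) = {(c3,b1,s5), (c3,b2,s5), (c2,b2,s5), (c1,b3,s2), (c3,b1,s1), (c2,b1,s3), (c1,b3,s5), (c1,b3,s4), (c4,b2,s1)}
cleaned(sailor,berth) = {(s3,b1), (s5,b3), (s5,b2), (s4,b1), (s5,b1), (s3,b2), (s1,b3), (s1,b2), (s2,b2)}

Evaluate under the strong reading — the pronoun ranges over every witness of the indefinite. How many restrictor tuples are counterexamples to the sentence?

"her" takes "a sailor" as antecedent and "it" takes "a berth"; both are donkey pronouns co-varying with the restrictor.
Strong reading: for every (c,b,s) with allotted(c,b,s), cleaned(s,b).
Restrictor triples: (c1,b3,s2)→cleaned(s2,b3) ✗  (c1,b3,s4)→cleaned(s4,b3) ✗  (c1,b3,s5)→cleaned(s5,b3) ✓  (c2,b1,s3)→cleaned(s3,b1) ✓  (c2,b2,s5)→cleaned(s5,b2) ✓  (c3,b1,s1)→cleaned(s1,b1) ✗  (c3,b1,s5)→cleaned(s5,b1) ✓  (c3,b2,s5)→cleaned(s5,b2) ✓  (c4,b2,s1)→cleaned(s1,b2) ✓
Counterexamples (restrictor triples failing the scope): 3.

3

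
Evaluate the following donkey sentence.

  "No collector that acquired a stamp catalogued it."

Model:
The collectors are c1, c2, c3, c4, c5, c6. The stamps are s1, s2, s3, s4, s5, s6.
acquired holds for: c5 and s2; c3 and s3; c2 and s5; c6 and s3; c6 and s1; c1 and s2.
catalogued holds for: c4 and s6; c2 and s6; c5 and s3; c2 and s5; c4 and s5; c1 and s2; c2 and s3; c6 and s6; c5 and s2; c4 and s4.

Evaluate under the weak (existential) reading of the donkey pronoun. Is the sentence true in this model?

False

"it" takes "a stamp" as antecedent — a donkey pronoun bound across the clause boundary.
Truth condition: for no (c,s) with acquired(c,s) does catalogued(c,s) hold.
Restrictor pairs — does the scope hold? (c1,s2):holds  (c2,s5):holds  (c3,s3):fails  (c5,s2):holds  (c6,s1):fails  (c6,s3):fails
Scope holds for 3 pair(s), so the sentence is false.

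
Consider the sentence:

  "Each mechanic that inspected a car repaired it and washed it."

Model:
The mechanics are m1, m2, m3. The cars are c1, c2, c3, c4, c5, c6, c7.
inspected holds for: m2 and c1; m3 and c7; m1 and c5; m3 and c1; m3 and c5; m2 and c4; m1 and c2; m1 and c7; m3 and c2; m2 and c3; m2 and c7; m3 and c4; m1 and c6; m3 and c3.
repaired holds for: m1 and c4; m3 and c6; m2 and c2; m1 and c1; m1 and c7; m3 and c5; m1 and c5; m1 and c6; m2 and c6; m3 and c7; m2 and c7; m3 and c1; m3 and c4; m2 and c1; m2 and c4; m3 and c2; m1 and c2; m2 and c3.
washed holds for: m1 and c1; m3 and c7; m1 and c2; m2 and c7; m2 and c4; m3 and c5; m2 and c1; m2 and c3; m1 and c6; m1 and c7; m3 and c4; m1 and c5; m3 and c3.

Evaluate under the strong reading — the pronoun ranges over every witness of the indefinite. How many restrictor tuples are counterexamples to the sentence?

"it" takes "a car" as antecedent — a donkey pronoun bound across the clause boundary.
Strong reading: for every (m,c) with inspected(m,c), repaired(m,c) ∧ washed(m,c).
Restrictor pairs: (m1,c2) ✓  (m1,c5) ✓  (m1,c6) ✓  (m1,c7) ✓  (m2,c1) ✓  (m2,c3) ✓  (m2,c4) ✓  (m2,c7) ✓  (m3,c1) ✗  (m3,c2) ✗  (m3,c3) ✗  (m3,c4) ✓  (m3,c5) ✓  (m3,c7) ✓
Counterexamples (restrictor pairs failing the scope): 3.

3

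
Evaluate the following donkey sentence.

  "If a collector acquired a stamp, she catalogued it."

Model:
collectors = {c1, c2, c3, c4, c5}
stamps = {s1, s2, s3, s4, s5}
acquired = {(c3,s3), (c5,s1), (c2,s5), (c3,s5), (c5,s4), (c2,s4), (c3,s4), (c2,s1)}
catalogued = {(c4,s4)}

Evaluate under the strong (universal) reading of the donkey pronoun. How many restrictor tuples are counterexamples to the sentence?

"it" takes "a stamp" as antecedent — a donkey pronoun bound across the clause boundary.
Strong reading: for every (c,s) with acquired(c,s), catalogued(c,s).
Restrictor pairs: (c2,s1) ✗  (c2,s4) ✗  (c2,s5) ✗  (c3,s3) ✗  (c3,s4) ✗  (c3,s5) ✗  (c5,s1) ✗  (c5,s4) ✗
Counterexamples (restrictor pairs failing the scope): 8.

8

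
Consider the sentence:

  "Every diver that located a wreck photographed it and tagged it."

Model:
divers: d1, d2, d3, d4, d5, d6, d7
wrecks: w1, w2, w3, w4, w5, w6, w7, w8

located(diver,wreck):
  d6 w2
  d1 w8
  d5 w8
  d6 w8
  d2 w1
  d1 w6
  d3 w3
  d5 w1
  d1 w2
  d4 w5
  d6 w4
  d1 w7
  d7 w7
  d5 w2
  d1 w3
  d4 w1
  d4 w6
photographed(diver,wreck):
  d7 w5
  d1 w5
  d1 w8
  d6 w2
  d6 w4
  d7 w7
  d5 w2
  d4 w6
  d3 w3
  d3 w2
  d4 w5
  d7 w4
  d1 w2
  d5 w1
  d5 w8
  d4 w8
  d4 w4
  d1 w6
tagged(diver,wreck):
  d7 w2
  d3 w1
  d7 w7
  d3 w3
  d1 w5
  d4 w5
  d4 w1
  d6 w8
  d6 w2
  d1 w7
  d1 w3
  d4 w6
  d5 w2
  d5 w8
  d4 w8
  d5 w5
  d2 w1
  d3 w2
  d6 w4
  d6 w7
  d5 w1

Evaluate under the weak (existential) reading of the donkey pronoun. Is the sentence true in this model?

False

"it" takes "a wreck" as antecedent — a donkey pronoun bound across the clause boundary.
Weak reading: every diver d with some located-wreck has at least one located-wreck w such that photographed(d,w) ∧ tagged(d,w).
Per diver: d1:✗  d2:✗  d3:✓  d4:✓  d5:✓  d6:✓  d7:✓
d1 has no witness among its located-wrecks.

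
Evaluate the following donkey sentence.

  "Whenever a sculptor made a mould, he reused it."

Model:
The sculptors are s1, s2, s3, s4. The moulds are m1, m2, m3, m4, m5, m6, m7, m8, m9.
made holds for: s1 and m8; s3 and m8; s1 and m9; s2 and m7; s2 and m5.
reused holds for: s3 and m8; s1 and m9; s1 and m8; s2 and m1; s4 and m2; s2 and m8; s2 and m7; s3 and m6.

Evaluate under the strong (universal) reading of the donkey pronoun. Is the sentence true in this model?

"it" takes "a mould" as antecedent — a donkey pronoun bound across the clause boundary.
Strong reading: for every (s,m) with made(s,m), reused(s,m).
Restrictor pairs: (s1,m8) ✓  (s1,m9) ✓  (s2,m5) ✗  (s2,m7) ✓  (s3,m8) ✓
Counterexample: (s2,m5) is in made but fails the scope.

False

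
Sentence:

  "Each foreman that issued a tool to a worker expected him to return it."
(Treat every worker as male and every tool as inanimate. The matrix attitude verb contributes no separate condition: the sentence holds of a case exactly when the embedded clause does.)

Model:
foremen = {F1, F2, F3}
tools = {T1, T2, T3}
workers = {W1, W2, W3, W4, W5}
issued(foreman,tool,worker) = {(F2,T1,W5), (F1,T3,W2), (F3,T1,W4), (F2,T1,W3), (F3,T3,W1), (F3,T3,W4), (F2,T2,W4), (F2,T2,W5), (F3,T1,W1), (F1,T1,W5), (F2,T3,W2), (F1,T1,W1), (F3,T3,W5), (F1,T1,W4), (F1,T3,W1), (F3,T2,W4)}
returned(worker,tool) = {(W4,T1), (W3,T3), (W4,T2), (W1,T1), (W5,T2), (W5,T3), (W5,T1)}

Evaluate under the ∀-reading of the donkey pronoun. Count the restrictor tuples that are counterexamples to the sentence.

6

"him" takes "a worker" as antecedent and "it" takes "a tool"; both are donkey pronouns co-varying with the restrictor.
Strong reading: for every (f,t,w) with issued(f,t,w), returned(w,t).
Restrictor triples: (F1,T1,W1)→returned(W1,T1) ✓  (F1,T1,W4)→returned(W4,T1) ✓  (F1,T1,W5)→returned(W5,T1) ✓  (F1,T3,W1)→returned(W1,T3) ✗  (F1,T3,W2)→returned(W2,T3) ✗  (F2,T1,W3)→returned(W3,T1) ✗  (F2,T1,W5)→returned(W5,T1) ✓  (F2,T2,W4)→returned(W4,T2) ✓  (F2,T2,W5)→returned(W5,T2) ✓  (F2,T3,W2)→returned(W2,T3) ✗  (F3,T1,W1)→returned(W1,T1) ✓  (F3,T1,W4)→returned(W4,T1) ✓  (F3,T2,W4)→returned(W4,T2) ✓  (F3,T3,W1)→returned(W1,T3) ✗  (F3,T3,W4)→returned(W4,T3) ✗  (F3,T3,W5)→returned(W5,T3) ✓
Counterexamples (restrictor triples failing the scope): 6.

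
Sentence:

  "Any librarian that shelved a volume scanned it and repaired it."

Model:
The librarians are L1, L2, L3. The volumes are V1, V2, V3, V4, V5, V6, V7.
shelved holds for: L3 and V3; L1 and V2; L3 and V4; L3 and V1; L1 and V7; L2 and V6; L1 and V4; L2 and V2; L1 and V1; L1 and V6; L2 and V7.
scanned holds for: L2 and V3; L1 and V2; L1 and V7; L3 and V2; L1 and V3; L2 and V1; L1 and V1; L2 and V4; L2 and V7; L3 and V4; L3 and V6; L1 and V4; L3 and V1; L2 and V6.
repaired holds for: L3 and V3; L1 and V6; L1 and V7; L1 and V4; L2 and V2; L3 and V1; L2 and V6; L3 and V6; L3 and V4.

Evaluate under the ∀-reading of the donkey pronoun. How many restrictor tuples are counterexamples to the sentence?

"it" takes "a volume" as antecedent — a donkey pronoun bound across the clause boundary.
Strong reading: for every (l,v) with shelved(l,v), scanned(l,v) ∧ repaired(l,v).
Restrictor pairs: (L1,V1) ✗  (L1,V2) ✗  (L1,V4) ✓  (L1,V6) ✗  (L1,V7) ✓  (L2,V2) ✗  (L2,V6) ✓  (L2,V7) ✗  (L3,V1) ✓  (L3,V3) ✗  (L3,V4) ✓
Counterexamples (restrictor pairs failing the scope): 6.

6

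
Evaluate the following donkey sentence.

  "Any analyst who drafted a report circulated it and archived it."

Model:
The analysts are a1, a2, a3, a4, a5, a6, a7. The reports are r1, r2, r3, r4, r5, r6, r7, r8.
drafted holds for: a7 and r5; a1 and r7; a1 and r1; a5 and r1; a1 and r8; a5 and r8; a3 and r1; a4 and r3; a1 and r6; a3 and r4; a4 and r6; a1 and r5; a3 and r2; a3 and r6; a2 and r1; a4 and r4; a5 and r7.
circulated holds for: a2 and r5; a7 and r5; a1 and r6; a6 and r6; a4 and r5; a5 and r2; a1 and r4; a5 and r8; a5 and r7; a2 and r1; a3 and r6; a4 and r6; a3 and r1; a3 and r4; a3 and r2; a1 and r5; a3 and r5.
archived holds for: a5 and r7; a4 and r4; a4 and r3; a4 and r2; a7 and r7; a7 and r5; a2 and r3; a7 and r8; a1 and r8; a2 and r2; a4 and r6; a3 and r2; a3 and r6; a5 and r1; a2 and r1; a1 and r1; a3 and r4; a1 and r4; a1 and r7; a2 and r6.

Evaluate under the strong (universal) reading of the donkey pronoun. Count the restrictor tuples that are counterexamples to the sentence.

"it" takes "a report" as antecedent — a donkey pronoun bound across the clause boundary.
Strong reading: for every (a,r) with drafted(a,r), circulated(a,r) ∧ archived(a,r).
Restrictor pairs: (a1,r1) ✗  (a1,r5) ✗  (a1,r6) ✗  (a1,r7) ✗  (a1,r8) ✗  (a2,r1) ✓  (a3,r1) ✗  (a3,r2) ✓  (a3,r4) ✓  (a3,r6) ✓  (a4,r3) ✗  (a4,r4) ✗  (a4,r6) ✓  (a5,r1) ✗  (a5,r7) ✓  (a5,r8) ✗  (a7,r5) ✓
Counterexamples (restrictor pairs failing the scope): 10.

10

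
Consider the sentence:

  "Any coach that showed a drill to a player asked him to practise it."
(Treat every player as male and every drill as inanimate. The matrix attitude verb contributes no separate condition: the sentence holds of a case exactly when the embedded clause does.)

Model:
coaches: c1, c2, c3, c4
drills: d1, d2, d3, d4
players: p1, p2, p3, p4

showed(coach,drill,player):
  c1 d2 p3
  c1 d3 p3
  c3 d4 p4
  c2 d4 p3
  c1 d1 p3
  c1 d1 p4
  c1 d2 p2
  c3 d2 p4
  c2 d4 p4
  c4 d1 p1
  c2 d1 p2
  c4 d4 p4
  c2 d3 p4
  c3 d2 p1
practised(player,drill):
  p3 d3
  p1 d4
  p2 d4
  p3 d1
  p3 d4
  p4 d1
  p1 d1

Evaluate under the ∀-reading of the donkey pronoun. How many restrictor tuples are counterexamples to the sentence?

9

"him" takes "a player" as antecedent and "it" takes "a drill"; both are donkey pronouns co-varying with the restrictor.
Strong reading: for every (c,d,p) with showed(c,d,p), practised(p,d).
Restrictor triples: (c1,d1,p3)→practised(p3,d1) ✓  (c1,d1,p4)→practised(p4,d1) ✓  (c1,d2,p2)→practised(p2,d2) ✗  (c1,d2,p3)→practised(p3,d2) ✗  (c1,d3,p3)→practised(p3,d3) ✓  (c2,d1,p2)→practised(p2,d1) ✗  (c2,d3,p4)→practised(p4,d3) ✗  (c2,d4,p3)→practised(p3,d4) ✓  (c2,d4,p4)→practised(p4,d4) ✗  (c3,d2,p1)→practised(p1,d2) ✗  (c3,d2,p4)→practised(p4,d2) ✗  (c3,d4,p4)→practised(p4,d4) ✗  (c4,d1,p1)→practised(p1,d1) ✓  (c4,d4,p4)→practised(p4,d4) ✗
Counterexamples (restrictor triples failing the scope): 9.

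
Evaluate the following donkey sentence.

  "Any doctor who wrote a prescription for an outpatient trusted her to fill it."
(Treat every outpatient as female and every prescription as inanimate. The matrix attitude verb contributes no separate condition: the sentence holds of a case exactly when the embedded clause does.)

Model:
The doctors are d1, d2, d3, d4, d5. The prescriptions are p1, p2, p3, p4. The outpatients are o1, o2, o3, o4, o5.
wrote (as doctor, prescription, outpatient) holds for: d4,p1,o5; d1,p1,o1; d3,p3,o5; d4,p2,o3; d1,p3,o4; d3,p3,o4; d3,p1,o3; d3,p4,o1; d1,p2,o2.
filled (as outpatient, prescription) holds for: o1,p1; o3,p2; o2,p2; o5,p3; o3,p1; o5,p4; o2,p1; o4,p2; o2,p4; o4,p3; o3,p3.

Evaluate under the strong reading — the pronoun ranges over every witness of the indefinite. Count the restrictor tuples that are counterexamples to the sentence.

2

"her" takes "an outpatient" as antecedent and "it" takes "a prescription"; both are donkey pronouns co-varying with the restrictor.
Strong reading: for every (d,p,o) with wrote(d,p,o), filled(o,p).
Restrictor triples: (d1,p1,o1)→filled(o1,p1) ✓  (d1,p2,o2)→filled(o2,p2) ✓  (d1,p3,o4)→filled(o4,p3) ✓  (d3,p1,o3)→filled(o3,p1) ✓  (d3,p3,o4)→filled(o4,p3) ✓  (d3,p3,o5)→filled(o5,p3) ✓  (d3,p4,o1)→filled(o1,p4) ✗  (d4,p1,o5)→filled(o5,p1) ✗  (d4,p2,o3)→filled(o3,p2) ✓
Counterexamples (restrictor triples failing the scope): 2.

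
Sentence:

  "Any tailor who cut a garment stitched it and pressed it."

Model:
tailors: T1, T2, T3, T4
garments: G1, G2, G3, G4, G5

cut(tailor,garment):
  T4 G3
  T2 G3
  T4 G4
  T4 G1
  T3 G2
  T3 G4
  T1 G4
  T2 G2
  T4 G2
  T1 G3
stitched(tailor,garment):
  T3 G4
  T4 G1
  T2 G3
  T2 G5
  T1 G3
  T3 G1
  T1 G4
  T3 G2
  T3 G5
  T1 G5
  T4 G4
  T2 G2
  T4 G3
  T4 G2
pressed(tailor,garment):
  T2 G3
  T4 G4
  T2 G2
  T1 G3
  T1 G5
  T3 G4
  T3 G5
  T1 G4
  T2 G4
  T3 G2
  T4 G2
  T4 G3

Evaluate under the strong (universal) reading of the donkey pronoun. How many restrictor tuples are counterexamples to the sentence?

"it" takes "a garment" as antecedent — a donkey pronoun bound across the clause boundary.
Strong reading: for every (t,g) with cut(t,g), stitched(t,g) ∧ pressed(t,g).
Restrictor pairs: (T1,G3) ✓  (T1,G4) ✓  (T2,G2) ✓  (T2,G3) ✓  (T3,G2) ✓  (T3,G4) ✓  (T4,G1) ✗  (T4,G2) ✓  (T4,G3) ✓  (T4,G4) ✓
Counterexamples (restrictor pairs failing the scope): 1.

1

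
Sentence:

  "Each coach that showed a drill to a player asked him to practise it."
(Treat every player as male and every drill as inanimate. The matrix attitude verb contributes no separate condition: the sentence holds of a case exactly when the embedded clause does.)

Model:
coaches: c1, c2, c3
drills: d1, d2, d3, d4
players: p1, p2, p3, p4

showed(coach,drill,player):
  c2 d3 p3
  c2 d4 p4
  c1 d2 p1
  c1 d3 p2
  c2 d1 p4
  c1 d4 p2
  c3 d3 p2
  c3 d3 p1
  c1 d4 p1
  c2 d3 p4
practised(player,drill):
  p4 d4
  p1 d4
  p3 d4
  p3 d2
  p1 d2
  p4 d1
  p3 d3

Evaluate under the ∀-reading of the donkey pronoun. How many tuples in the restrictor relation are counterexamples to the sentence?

"him" takes "a player" as antecedent and "it" takes "a drill"; both are donkey pronouns co-varying with the restrictor.
Strong reading: for every (c,d,p) with showed(c,d,p), practised(p,d).
Restrictor triples: (c1,d2,p1)→practised(p1,d2) ✓  (c1,d3,p2)→practised(p2,d3) ✗  (c1,d4,p1)→practised(p1,d4) ✓  (c1,d4,p2)→practised(p2,d4) ✗  (c2,d1,p4)→practised(p4,d1) ✓  (c2,d3,p3)→practised(p3,d3) ✓  (c2,d3,p4)→practised(p4,d3) ✗  (c2,d4,p4)→practised(p4,d4) ✓  (c3,d3,p1)→practised(p1,d3) ✗  (c3,d3,p2)→practised(p2,d3) ✗
Counterexamples (restrictor triples failing the scope): 5.

5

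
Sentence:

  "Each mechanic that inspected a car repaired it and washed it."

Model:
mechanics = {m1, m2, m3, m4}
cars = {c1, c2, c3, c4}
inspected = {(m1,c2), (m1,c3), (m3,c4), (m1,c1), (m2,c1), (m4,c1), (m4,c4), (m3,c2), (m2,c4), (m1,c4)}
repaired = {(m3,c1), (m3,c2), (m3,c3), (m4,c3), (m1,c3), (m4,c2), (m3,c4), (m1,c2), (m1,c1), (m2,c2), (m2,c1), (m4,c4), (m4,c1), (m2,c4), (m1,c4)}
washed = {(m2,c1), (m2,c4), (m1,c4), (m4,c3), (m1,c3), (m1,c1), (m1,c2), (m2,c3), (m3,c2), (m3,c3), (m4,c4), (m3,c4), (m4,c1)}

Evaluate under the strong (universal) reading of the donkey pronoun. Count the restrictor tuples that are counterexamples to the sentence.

0

"it" takes "a car" as antecedent — a donkey pronoun bound across the clause boundary.
Strong reading: for every (m,c) with inspected(m,c), repaired(m,c) ∧ washed(m,c).
Restrictor pairs: (m1,c1) ✓  (m1,c2) ✓  (m1,c3) ✓  (m1,c4) ✓  (m2,c1) ✓  (m2,c4) ✓  (m3,c2) ✓  (m3,c4) ✓  (m4,c1) ✓  (m4,c4) ✓
Counterexamples (restrictor pairs failing the scope): 0.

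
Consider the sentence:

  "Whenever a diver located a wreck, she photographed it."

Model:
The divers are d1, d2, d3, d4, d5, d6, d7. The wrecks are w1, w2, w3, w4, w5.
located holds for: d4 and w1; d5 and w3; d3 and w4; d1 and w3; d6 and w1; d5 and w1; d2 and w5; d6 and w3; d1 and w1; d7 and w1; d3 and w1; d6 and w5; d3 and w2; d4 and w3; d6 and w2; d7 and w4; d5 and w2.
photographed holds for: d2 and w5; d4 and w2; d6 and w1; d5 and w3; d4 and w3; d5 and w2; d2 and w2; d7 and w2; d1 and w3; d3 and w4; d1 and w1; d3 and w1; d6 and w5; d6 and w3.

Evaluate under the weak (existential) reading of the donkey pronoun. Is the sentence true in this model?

False

"it" takes "a wreck" as antecedent — a donkey pronoun bound across the clause boundary.
Weak reading: every diver d with some located-wreck has at least one located-wreck w such that photographed(d,w).
Per diver: d1:✓  d2:✓  d3:✓  d4:✓  d5:✓  d6:✓  d7:✗
d7 has no witness among its located-wrecks.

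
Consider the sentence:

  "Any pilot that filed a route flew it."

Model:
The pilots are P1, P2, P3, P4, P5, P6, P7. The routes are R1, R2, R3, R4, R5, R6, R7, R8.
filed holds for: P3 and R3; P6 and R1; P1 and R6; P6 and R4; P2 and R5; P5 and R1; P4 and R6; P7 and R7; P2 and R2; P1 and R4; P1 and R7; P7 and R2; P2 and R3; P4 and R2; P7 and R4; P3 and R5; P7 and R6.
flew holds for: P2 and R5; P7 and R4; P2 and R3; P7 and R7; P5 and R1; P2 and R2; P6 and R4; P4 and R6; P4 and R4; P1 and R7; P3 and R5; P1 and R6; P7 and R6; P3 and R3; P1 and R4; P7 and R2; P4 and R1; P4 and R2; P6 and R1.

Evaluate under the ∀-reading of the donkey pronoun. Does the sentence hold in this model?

"it" takes "a route" as antecedent — a donkey pronoun bound across the clause boundary.
Strong reading: for every (p,r) with filed(p,r), flew(p,r).
Restrictor pairs: (P1,R4) ✓  (P1,R6) ✓  (P1,R7) ✓  (P2,R2) ✓  (P2,R3) ✓  (P2,R5) ✓  (P3,R3) ✓  (P3,R5) ✓  (P4,R2) ✓  (P4,R6) ✓  (P5,R1) ✓  (P6,R1) ✓  (P6,R4) ✓  (P7,R2) ✓  (P7,R4) ✓  (P7,R6) ✓  (P7,R7) ✓
Every restrictor pair satisfies the scope.

True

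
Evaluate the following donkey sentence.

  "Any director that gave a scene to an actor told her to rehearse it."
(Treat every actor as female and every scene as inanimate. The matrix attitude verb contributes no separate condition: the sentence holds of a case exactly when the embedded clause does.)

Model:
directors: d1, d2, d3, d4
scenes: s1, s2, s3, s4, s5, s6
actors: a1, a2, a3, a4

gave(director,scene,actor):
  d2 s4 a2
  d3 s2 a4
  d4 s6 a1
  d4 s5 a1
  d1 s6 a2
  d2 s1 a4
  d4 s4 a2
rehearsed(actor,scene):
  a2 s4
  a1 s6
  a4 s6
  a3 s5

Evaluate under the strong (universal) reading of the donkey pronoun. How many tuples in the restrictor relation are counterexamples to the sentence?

4

"her" takes "an actor" as antecedent and "it" takes "a scene"; both are donkey pronouns co-varying with the restrictor.
Strong reading: for every (d,s,a) with gave(d,s,a), rehearsed(a,s).
Restrictor triples: (d1,s6,a2)→rehearsed(a2,s6) ✗  (d2,s1,a4)→rehearsed(a4,s1) ✗  (d2,s4,a2)→rehearsed(a2,s4) ✓  (d3,s2,a4)→rehearsed(a4,s2) ✗  (d4,s4,a2)→rehearsed(a2,s4) ✓  (d4,s5,a1)→rehearsed(a1,s5) ✗  (d4,s6,a1)→rehearsed(a1,s6) ✓
Counterexamples (restrictor triples failing the scope): 4.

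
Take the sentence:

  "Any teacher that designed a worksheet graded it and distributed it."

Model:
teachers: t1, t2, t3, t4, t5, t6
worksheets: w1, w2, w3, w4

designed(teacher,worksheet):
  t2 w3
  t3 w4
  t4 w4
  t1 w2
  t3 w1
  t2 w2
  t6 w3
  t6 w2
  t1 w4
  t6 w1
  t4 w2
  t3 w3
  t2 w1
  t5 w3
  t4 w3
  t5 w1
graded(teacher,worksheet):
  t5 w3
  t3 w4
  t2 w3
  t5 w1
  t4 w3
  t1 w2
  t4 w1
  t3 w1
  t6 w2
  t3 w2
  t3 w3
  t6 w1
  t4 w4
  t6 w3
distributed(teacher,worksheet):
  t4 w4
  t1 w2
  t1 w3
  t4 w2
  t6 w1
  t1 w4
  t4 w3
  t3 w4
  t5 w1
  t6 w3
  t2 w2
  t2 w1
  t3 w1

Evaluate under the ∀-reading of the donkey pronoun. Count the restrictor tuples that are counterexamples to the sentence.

8

"it" takes "a worksheet" as antecedent — a donkey pronoun bound across the clause boundary.
Strong reading: for every (t,w) with designed(t,w), graded(t,w) ∧ distributed(t,w).
Restrictor pairs: (t1,w2) ✓  (t1,w4) ✗  (t2,w1) ✗  (t2,w2) ✗  (t2,w3) ✗  (t3,w1) ✓  (t3,w3) ✗  (t3,w4) ✓  (t4,w2) ✗  (t4,w3) ✓  (t4,w4) ✓  (t5,w1) ✓  (t5,w3) ✗  (t6,w1) ✓  (t6,w2) ✗  (t6,w3) ✓
Counterexamples (restrictor pairs failing the scope): 8.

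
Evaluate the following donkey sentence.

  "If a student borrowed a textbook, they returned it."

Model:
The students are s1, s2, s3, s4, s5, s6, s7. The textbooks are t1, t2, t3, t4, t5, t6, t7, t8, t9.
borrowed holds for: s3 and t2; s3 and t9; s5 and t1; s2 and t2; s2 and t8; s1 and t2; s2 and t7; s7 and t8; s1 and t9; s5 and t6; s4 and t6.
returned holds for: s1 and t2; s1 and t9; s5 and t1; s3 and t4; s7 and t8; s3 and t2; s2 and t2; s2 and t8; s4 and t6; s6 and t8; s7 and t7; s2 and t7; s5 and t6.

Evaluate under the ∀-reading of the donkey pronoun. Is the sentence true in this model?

"it" takes "a textbook" as antecedent — a donkey pronoun bound across the clause boundary.
Strong reading: for every (s,t) with borrowed(s,t), returned(s,t).
Restrictor pairs: (s1,t2) ✓  (s1,t9) ✓  (s2,t2) ✓  (s2,t7) ✓  (s2,t8) ✓  (s3,t2) ✓  (s3,t9) ✗  (s4,t6) ✓  (s5,t1) ✓  (s5,t6) ✓  (s7,t8) ✓
Counterexample: (s3,t9) is in borrowed but fails the scope.

False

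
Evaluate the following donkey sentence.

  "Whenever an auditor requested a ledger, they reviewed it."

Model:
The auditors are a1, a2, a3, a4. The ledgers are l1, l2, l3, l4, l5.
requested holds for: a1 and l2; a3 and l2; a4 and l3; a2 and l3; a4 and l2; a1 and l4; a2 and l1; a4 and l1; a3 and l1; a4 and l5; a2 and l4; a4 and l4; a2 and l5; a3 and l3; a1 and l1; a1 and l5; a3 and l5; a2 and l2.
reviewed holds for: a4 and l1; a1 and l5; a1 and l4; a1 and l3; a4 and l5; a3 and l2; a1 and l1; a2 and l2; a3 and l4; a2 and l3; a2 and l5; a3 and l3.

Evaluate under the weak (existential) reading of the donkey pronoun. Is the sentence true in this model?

"it" takes "a ledger" as antecedent — a donkey pronoun bound across the clause boundary.
Weak reading: every auditor a with some requested-ledger has at least one requested-ledger l such that reviewed(a,l).
Per auditor: a1:✓  a2:✓  a3:✓  a4:✓
Every auditor in the restrictor has a witness.

True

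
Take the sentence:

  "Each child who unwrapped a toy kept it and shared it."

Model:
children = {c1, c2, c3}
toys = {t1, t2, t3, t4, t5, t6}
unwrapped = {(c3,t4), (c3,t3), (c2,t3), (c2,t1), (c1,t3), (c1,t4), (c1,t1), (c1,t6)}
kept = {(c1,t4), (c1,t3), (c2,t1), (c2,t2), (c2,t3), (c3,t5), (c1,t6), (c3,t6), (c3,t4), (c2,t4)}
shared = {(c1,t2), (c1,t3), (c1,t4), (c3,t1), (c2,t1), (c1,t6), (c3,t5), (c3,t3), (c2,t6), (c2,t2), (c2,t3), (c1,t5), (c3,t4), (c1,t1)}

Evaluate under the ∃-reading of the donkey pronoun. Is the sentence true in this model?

True

"it" takes "a toy" as antecedent — a donkey pronoun bound across the clause boundary.
Weak reading: every child c with some unwrapped-toy has at least one unwrapped-toy t such that kept(c,t) ∧ shared(c,t).
Per child: c1:✓  c2:✓  c3:✓
Every child in the restrictor has a witness.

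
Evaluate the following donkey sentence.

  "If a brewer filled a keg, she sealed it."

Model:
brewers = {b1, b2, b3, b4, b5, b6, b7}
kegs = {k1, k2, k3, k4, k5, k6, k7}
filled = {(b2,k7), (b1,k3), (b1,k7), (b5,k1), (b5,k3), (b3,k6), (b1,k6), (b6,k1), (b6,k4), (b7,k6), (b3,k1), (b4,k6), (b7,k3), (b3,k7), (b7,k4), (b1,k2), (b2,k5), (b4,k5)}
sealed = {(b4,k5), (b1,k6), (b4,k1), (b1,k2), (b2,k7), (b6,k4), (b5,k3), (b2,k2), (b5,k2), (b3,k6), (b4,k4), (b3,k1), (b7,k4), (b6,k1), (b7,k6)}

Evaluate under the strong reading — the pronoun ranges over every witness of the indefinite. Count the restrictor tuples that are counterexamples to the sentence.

7

"it" takes "a keg" as antecedent — a donkey pronoun bound across the clause boundary.
Strong reading: for every (b,k) with filled(b,k), sealed(b,k).
Restrictor pairs: (b1,k2) ✓  (b1,k3) ✗  (b1,k6) ✓  (b1,k7) ✗  (b2,k5) ✗  (b2,k7) ✓  (b3,k1) ✓  (b3,k6) ✓  (b3,k7) ✗  (b4,k5) ✓  (b4,k6) ✗  (b5,k1) ✗  (b5,k3) ✓  (b6,k1) ✓  (b6,k4) ✓  (b7,k3) ✗  (b7,k4) ✓  (b7,k6) ✓
Counterexamples (restrictor pairs failing the scope): 7.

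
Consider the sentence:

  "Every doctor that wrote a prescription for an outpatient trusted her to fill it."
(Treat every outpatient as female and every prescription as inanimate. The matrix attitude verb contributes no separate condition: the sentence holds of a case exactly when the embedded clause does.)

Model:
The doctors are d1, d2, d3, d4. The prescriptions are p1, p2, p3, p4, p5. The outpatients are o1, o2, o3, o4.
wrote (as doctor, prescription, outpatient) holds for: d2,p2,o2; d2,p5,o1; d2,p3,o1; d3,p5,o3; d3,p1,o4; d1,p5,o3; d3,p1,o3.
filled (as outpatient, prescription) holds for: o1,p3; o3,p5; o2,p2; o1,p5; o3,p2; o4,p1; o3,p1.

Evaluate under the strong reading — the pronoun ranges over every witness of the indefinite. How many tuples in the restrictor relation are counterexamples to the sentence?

"her" takes "an outpatient" as antecedent and "it" takes "a prescription"; both are donkey pronouns co-varying with the restrictor.
Strong reading: for every (d,p,o) with wrote(d,p,o), filled(o,p).
Restrictor triples: (d1,p5,o3)→filled(o3,p5) ✓  (d2,p2,o2)→filled(o2,p2) ✓  (d2,p3,o1)→filled(o1,p3) ✓  (d2,p5,o1)→filled(o1,p5) ✓  (d3,p1,o3)→filled(o3,p1) ✓  (d3,p1,o4)→filled(o4,p1) ✓  (d3,p5,o3)→filled(o3,p5) ✓
Counterexamples (restrictor triples failing the scope): 0.

0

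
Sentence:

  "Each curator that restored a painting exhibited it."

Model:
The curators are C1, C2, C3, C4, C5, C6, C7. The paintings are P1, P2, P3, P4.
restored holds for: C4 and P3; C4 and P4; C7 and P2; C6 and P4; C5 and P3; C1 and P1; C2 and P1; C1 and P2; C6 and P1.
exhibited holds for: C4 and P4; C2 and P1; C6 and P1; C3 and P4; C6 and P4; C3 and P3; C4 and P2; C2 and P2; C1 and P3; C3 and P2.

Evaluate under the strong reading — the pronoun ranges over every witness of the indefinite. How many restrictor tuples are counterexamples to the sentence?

5

"it" takes "a painting" as antecedent — a donkey pronoun bound across the clause boundary.
Strong reading: for every (c,p) with restored(c,p), exhibited(c,p).
Restrictor pairs: (C1,P1) ✗  (C1,P2) ✗  (C2,P1) ✓  (C4,P3) ✗  (C4,P4) ✓  (C5,P3) ✗  (C6,P1) ✓  (C6,P4) ✓  (C7,P2) ✗
Counterexamples (restrictor pairs failing the scope): 5.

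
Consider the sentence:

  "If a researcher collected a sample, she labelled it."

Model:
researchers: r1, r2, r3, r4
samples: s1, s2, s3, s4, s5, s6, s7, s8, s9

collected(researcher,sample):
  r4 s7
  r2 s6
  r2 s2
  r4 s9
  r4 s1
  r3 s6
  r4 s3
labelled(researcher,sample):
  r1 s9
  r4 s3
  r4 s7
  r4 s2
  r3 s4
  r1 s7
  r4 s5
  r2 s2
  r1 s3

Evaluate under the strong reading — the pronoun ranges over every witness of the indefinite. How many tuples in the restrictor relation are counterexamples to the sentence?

"it" takes "a sample" as antecedent — a donkey pronoun bound across the clause boundary.
Strong reading: for every (r,s) with collected(r,s), labelled(r,s).
Restrictor pairs: (r2,s2) ✓  (r2,s6) ✗  (r3,s6) ✗  (r4,s1) ✗  (r4,s3) ✓  (r4,s7) ✓  (r4,s9) ✗
Counterexamples (restrictor pairs failing the scope): 4.

4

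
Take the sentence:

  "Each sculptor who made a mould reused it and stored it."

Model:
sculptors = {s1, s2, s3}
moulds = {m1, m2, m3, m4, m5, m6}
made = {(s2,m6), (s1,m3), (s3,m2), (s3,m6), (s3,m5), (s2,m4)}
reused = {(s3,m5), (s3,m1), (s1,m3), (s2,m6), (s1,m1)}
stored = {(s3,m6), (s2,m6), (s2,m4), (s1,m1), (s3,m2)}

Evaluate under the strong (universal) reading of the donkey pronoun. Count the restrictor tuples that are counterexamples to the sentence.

"it" takes "a mould" as antecedent — a donkey pronoun bound across the clause boundary.
Strong reading: for every (s,m) with made(s,m), reused(s,m) ∧ stored(s,m).
Restrictor pairs: (s1,m3) ✗  (s2,m4) ✗  (s2,m6) ✓  (s3,m2) ✗  (s3,m5) ✗  (s3,m6) ✗
Counterexamples (restrictor pairs failing the scope): 5.

5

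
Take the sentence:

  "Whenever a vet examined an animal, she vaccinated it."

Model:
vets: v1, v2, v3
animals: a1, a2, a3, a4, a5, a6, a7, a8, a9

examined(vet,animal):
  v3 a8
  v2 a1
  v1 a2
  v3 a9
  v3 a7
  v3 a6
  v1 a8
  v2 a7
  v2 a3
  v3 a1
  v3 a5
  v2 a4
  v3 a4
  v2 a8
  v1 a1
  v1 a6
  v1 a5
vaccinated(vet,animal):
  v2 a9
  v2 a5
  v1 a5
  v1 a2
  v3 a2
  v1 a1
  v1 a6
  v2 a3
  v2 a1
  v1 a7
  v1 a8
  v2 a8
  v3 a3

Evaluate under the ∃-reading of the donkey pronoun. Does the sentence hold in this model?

False

"it" takes "an animal" as antecedent — a donkey pronoun bound across the clause boundary.
Weak reading: every vet v with some examined-animal has at least one examined-animal a such that vaccinated(v,a).
Per vet: v1:✓  v2:✓  v3:✗
v3 has no witness among its examined-animals.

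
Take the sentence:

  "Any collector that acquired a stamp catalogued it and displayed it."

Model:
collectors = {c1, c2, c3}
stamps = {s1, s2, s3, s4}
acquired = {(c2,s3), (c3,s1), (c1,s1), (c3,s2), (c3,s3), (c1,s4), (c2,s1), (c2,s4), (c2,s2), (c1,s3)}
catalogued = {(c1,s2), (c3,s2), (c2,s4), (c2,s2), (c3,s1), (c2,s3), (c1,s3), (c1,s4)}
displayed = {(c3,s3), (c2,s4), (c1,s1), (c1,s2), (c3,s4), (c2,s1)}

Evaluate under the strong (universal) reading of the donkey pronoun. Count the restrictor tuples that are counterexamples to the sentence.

"it" takes "a stamp" as antecedent — a donkey pronoun bound across the clause boundary.
Strong reading: for every (c,s) with acquired(c,s), catalogued(c,s) ∧ displayed(c,s).
Restrictor pairs: (c1,s1) ✗  (c1,s3) ✗  (c1,s4) ✗  (c2,s1) ✗  (c2,s2) ✗  (c2,s3) ✗  (c2,s4) ✓  (c3,s1) ✗  (c3,s2) ✗  (c3,s3) ✗
Counterexamples (restrictor pairs failing the scope): 9.

9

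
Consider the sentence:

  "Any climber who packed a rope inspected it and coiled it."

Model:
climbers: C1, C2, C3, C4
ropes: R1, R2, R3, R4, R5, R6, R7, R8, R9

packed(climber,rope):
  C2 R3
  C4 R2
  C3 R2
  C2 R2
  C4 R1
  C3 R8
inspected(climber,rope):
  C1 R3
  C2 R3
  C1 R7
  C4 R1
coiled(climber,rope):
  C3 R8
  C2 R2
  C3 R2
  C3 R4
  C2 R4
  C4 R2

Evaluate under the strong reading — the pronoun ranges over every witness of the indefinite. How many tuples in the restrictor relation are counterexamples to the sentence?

"it" takes "a rope" as antecedent — a donkey pronoun bound across the clause boundary.
Strong reading: for every (c,r) with packed(c,r), inspected(c,r) ∧ coiled(c,r).
Restrictor pairs: (C2,R2) ✗  (C2,R3) ✗  (C3,R2) ✗  (C3,R8) ✗  (C4,R1) ✗  (C4,R2) ✗
Counterexamples (restrictor pairs failing the scope): 6.

6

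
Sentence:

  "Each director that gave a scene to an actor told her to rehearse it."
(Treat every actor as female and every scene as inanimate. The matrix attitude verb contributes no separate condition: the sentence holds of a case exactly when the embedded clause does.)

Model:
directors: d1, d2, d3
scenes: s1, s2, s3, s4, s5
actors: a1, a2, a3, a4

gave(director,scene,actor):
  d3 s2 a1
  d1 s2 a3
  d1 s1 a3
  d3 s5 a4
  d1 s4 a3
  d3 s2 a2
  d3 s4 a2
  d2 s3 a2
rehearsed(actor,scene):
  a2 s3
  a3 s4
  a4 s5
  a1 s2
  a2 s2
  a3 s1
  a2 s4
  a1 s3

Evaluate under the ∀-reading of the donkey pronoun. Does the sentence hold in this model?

False

"her" takes "an actor" as antecedent and "it" takes "a scene"; both are donkey pronouns co-varying with the restrictor.
Strong reading: for every (d,s,a) with gave(d,s,a), rehearsed(a,s).
Restrictor triples: (d1,s1,a3)→rehearsed(a3,s1) ✓  (d1,s2,a3)→rehearsed(a3,s2) ✗  (d1,s4,a3)→rehearsed(a3,s4) ✓  (d2,s3,a2)→rehearsed(a2,s3) ✓  (d3,s2,a1)→rehearsed(a1,s2) ✓  (d3,s2,a2)→rehearsed(a2,s2) ✓  (d3,s4,a2)→rehearsed(a2,s4) ✓  (d3,s5,a4)→rehearsed(a4,s5) ✓
Counterexample: (d1,s2,a3) — rehearsed(a3,s2) does not hold.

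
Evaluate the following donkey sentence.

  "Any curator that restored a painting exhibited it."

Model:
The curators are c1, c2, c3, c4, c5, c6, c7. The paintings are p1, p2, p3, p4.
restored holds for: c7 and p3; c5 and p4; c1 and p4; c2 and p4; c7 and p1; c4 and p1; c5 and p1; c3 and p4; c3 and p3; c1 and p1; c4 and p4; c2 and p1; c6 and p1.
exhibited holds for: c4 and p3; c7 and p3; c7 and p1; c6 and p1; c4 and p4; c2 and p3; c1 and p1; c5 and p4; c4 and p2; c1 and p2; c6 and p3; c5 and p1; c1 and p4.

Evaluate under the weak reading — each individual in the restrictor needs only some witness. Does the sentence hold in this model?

False

"it" takes "a painting" as antecedent — a donkey pronoun bound across the clause boundary.
Weak reading: every curator c with some restored-painting has at least one restored-painting p such that exhibited(c,p).
Per curator: c1:✓  c2:✗  c3:✗  c4:✓  c5:✓  c6:✓  c7:✓
c2 has no witness among its restored-paintings.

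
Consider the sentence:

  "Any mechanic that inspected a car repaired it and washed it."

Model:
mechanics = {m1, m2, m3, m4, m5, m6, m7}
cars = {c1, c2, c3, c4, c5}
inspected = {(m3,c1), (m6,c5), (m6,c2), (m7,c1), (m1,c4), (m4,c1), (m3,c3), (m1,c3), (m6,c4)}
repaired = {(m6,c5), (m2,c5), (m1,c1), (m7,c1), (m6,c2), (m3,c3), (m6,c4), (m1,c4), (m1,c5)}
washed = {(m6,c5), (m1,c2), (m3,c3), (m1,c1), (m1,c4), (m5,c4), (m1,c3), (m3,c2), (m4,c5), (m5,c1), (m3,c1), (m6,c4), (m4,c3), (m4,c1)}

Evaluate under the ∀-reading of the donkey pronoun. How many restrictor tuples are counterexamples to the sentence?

5

"it" takes "a car" as antecedent — a donkey pronoun bound across the clause boundary.
Strong reading: for every (m,c) with inspected(m,c), repaired(m,c) ∧ washed(m,c).
Restrictor pairs: (m1,c3) ✗  (m1,c4) ✓  (m3,c1) ✗  (m3,c3) ✓  (m4,c1) ✗  (m6,c2) ✗  (m6,c4) ✓  (m6,c5) ✓  (m7,c1) ✗
Counterexamples (restrictor pairs failing the scope): 5.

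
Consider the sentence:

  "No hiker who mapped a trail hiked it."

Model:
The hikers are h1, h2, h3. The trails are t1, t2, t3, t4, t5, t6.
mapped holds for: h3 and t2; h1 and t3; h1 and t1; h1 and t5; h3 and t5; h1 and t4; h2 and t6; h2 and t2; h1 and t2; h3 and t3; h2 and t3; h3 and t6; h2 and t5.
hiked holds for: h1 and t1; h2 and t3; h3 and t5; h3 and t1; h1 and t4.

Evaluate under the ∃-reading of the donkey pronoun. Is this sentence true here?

False

"it" takes "a trail" as antecedent — a donkey pronoun bound across the clause boundary.
Truth condition: for no (h,t) with mapped(h,t) does hiked(h,t) hold.
Restrictor pairs — does the scope hold? (h1,t1):holds  (h1,t2):fails  (h1,t3):fails  (h1,t4):holds  (h1,t5):fails  (h2,t2):fails  (h2,t3):holds  (h2,t5):fails  (h2,t6):fails  (h3,t2):fails  (h3,t3):fails  (h3,t5):holds  (h3,t6):fails
Scope holds for 4 pair(s), so the sentence is false.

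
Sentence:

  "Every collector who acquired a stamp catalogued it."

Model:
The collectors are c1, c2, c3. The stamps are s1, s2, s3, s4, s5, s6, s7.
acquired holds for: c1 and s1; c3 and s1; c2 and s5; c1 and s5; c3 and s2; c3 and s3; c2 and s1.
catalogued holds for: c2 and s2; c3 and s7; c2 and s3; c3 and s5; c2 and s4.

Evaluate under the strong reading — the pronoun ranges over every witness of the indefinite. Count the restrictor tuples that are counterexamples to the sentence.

7

"it" takes "a stamp" as antecedent — a donkey pronoun bound across the clause boundary.
Strong reading: for every (c,s) with acquired(c,s), catalogued(c,s).
Restrictor pairs: (c1,s1) ✗  (c1,s5) ✗  (c2,s1) ✗  (c2,s5) ✗  (c3,s1) ✗  (c3,s2) ✗  (c3,s3) ✗
Counterexamples (restrictor pairs failing the scope): 7.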